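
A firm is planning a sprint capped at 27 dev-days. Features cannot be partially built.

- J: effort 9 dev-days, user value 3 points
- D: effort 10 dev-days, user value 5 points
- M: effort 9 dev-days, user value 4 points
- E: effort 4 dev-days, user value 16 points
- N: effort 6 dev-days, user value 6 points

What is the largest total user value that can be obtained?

27

Take D, E, and N: effort 10 + 4 + 6 = 20 ≤ 27, user value 5 + 16 + 6 = 27.
No other feasible combination does better.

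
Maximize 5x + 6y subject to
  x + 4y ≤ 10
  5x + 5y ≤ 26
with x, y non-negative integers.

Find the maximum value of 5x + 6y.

26

(x,y)=(4,1): 1·4+4·1=8≤10, 5·4+5·1=25≤26, objective 26.
(x,y)=(5,0): 1·5+4·0=5≤10, 5·5+5·0=25≤26, objective 25.
(x,y)=(2,2): 1·2+4·2=10≤10, 5·2+5·2=20≤26, objective 22.
No feasible integer point exceeds 26.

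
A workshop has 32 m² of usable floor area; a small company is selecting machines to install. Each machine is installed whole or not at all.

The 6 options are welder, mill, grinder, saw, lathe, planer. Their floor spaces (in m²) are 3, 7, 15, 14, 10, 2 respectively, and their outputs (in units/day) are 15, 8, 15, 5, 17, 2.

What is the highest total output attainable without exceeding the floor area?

49

Treat it as a binary knapsack problem.
welder + grinder + lathe: floor space 3 + 15 + 10 = 28 ≤ 32, output 15 + 15 + 17 = 47.
welder + grinder + lathe + planer: floor space 3 + 15 + 10 + 2 = 30 ≤ 32, output 15 + 15 + 17 + 2 = 49.
welder + mill + lathe + planer: floor space 3 + 7 + 10 + 2 = 22 ≤ 32, output 15 + 8 + 17 + 2 = 42.
Best is welder, grinder, lathe, and planer with total output 49.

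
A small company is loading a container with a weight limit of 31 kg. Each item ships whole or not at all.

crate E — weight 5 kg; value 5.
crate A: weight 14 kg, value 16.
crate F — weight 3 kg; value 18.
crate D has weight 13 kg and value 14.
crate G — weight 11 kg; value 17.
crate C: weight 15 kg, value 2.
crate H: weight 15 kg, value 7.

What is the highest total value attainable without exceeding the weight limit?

51

Allowing fractional choices, the relaxed optimum would be about 54.2, but items are indivisible.
crate A + crate F + crate G: weight 14 + 3 + 11 = 28 ≤ 31, value 16 + 18 + 17 = 51.
crate A + crate F + crate D: weight 14 + 3 + 13 = 30 ≤ 31, value 16 + 18 + 14 = 48.
crate F + crate D + crate G: weight 3 + 13 + 11 = 27 ≤ 31, value 18 + 14 + 17 = 49.
Best is crate A, crate F, and crate G with total value 51.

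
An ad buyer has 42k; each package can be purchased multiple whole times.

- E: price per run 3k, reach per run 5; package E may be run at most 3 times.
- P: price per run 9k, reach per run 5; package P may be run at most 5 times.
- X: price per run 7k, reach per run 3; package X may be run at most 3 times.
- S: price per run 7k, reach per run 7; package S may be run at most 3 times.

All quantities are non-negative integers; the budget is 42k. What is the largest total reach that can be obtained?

41

E has the best ratio (5/3); taking only E gives at most 3×5 = 15 (stopped by the supply cap of 3).
Mixing does better — 3×E, 1×P, and 3×S: price 39 ≤ 42, reach 3·5 + 1·5 + 3·7 = 41.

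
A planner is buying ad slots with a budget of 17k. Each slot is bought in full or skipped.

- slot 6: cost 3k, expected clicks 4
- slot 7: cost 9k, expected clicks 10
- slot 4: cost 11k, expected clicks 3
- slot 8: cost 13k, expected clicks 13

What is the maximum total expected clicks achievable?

Allowing fractional choices, the relaxed optimum would be about 19.0, but ad slots are indivisible.
slot 6 + slot 8: cost 3 + 13 = 16 ≤ 17, expected clicks 4 + 13 = 17.
slot 6 + slot 7: cost 3 + 9 = 12 ≤ 17, expected clicks 4 + 10 = 14.
Best is slot 6 and slot 8 with total expected clicks 17.

17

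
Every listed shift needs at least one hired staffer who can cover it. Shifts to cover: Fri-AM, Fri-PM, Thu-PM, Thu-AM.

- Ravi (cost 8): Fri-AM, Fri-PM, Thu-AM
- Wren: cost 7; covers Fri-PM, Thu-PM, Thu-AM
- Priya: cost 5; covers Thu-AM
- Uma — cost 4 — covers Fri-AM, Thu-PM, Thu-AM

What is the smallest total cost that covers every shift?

Choose Wren and Uma: together they cover Fri-AM, Fri-PM, Thu-PM, Thu-AM — every shift.
Total cost: 7 + 4 = 11.
No cover costs less than 11.

11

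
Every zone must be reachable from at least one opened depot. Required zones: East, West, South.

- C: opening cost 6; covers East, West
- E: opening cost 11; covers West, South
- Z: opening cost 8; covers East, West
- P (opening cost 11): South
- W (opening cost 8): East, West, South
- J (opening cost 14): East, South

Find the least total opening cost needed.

W alone covers East, West, South — every zone.
Total opening cost: 8.

8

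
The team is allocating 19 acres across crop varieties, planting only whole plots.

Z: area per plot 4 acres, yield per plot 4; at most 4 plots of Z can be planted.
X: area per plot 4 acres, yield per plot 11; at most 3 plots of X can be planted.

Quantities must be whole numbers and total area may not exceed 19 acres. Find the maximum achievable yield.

37

X has the best ratio (11/4); taking only X gives at most 3×11 = 33 (stopped by the supply cap of 3).
Mixing does better — 1×Z and 3×X: area 16 ≤ 19, yield 1·4 + 3·11 = 37.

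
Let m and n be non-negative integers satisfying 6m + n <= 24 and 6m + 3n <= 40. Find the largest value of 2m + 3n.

Relaxing integrality, the LP optimum is 40.00 at (m,n) = (0, 13.3), which is not an integer point.
(m,n)=(0,13) is feasible, giving 39.
(m,n)=(0,12) is feasible, giving 36.
No feasible integer point exceeds 39.

39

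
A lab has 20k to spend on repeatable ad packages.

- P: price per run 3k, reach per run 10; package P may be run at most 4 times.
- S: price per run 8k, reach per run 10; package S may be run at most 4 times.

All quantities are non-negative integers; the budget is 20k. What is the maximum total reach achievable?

50

This is a bounded integer knapsack.
P has the best ratio (10/3); taking only P gives at most 4×10 = 40 (stopped by the supply cap of 4).
Mixing does better — 4×P and 1×S: price 20 ≤ 20, reach 4·10 + 1·10 = 50.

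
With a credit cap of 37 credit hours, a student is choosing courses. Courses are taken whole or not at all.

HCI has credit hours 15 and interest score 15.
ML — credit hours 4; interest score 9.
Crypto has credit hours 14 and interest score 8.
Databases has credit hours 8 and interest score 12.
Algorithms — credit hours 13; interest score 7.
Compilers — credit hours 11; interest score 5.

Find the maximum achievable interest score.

This is an integer program with binary decision variables.
Allowing fractional choices, the relaxed optimum would be about 41.7, but courses are indivisible.
HCI + Crypto + Databases: credit hours 15 + 14 + 8 = 37 ≤ 37, interest score 15 + 8 + 12 = 35.
HCI + ML + Databases: credit hours 15 + 4 + 8 = 27 ≤ 37, interest score 15 + 9 + 12 = 36.
HCI + Databases + Algorithms: credit hours 15 + 8 + 13 = 36 ≤ 37, interest score 15 + 12 + 7 = 34.
Best is HCI, ML, and Databases with total interest score 36.

36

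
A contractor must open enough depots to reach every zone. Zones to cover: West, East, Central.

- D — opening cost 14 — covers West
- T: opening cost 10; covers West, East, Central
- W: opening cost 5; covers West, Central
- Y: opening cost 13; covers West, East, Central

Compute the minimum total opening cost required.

The greedy cost-per-new-zone heuristic would pick W and T for 15, but a cheaper cover exists.
T alone covers West, East, Central — every zone.
Total opening cost: 10.
No cover costs less than 10.

10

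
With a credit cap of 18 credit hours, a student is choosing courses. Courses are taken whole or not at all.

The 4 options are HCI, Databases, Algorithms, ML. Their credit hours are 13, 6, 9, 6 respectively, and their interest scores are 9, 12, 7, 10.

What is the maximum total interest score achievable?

22

Databases + Algorithms: credit hours 6 + 9 = 15 ≤ 18, interest score 12 + 7 = 19.
Databases + ML: credit hours 6 + 6 = 12 ≤ 18, interest score 12 + 10 = 22.
Best is Databases and ML with total interest score 22.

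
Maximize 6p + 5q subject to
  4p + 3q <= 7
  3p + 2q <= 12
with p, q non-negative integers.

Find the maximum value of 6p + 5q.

11

(p,q)=(1,1) is feasible, giving 11.
(p,q)=(0,2) is feasible, giving 10.
(p,q)=(1,0) is feasible, giving 6.
The best lattice point is (1,1), giving 11.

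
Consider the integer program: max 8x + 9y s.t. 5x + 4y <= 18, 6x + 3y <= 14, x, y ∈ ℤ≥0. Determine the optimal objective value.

36

(x,y)=(0,4): 5·0+4·4=16≤18, 6·0+3·4=12≤14, objective 36.
(x,y)=(0,3): 5·0+4·3=12≤18, 6·0+3·3=9≤14, objective 27.
Maximum is 36 at (x,y)=(0,4).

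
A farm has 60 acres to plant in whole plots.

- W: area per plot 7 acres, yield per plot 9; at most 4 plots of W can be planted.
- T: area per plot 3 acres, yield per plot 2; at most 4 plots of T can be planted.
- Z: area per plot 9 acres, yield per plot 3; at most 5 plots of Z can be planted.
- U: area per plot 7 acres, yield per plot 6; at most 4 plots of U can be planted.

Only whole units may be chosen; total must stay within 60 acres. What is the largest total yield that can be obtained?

62

4×W and 4×U: area 56 ≤ 60, yield 4·9 + 4·6 = 60.
4×W, 1×T, and 4×U: area 59 ≤ 60, yield 4·9 + 1·2 + 4·6 = 62.
Best is 62.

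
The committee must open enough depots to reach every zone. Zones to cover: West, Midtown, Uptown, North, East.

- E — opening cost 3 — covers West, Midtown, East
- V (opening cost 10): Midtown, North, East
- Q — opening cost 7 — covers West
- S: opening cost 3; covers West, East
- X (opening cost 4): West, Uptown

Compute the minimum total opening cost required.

14

The greedy cost-per-new-zone heuristic would pick E, X, and V for 17, but a cheaper cover exists.
Choose V and X: together they cover West, Midtown, Uptown, North, East — every zone.
Total opening cost: 10 + 4 = 14.
No cover costs less than 14.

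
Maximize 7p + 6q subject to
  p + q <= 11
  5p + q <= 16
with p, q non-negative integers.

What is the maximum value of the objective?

67

Relaxing integrality, the LP optimum is 67.25 at (p,q) = (1.25, 9.75), which is not an integer point.
(p,q)=(1,10) is feasible, giving 67.
(p,q)=(0,11) is feasible, giving 66.
(p,q)=(1,9) is feasible, giving 61.
The best lattice point is (1,10), giving 67.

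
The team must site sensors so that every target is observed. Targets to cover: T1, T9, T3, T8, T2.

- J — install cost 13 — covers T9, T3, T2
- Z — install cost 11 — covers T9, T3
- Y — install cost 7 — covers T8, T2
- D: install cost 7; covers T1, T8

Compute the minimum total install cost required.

This is a weighted set-cover instance.
The greedy cost-per-new-target heuristic would pick Y, Z, and D for 25, but a cheaper cover exists.
Choose J and D: together they cover T1, T9, T3, T8, T2 — every target.
Total install cost: 13 + 7 = 20.
No cover costs less than 20.

20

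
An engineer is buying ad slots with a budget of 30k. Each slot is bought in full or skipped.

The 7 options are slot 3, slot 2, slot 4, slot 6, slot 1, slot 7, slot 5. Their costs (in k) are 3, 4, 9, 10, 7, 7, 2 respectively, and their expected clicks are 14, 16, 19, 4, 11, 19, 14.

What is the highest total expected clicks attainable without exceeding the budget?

82

Allowing fractional choices, the relaxed optimum would be about 89.9, but ad slots are indivisible.
slot 2 + slot 4 + slot 1 + slot 7 + slot 5: cost 4 + 9 + 7 + 7 + 2 = 29 ≤ 30, expected clicks 16 + 19 + 11 + 19 + 14 = 79.
slot 3 + slot 2 + slot 4 + slot 7 + slot 5: cost 3 + 4 + 9 + 7 + 2 = 25 ≤ 30, expected clicks 14 + 16 + 19 + 19 + 14 = 82.
Best is slot 3, slot 2, slot 4, slot 7, and slot 5 with total expected clicks 82.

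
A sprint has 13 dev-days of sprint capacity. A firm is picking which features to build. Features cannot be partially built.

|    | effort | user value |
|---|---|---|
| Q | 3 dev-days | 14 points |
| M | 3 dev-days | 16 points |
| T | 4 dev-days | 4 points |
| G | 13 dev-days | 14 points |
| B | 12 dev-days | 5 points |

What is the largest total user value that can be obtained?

Q + M: effort 3 + 3 = 6 ≤ 13, user value 14 + 16 = 30.
Q + M + T: effort 3 + 3 + 4 = 10 ≤ 13, user value 14 + 16 + 4 = 34.
Best is Q, M, and T with total user value 34.

34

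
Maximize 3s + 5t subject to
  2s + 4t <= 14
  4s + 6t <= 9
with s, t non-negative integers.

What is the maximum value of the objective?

Relaxing integrality, the LP optimum is 7.50 at (s,t) = (0, 1.5), which is not an integer point.
(s,t)=(2,0) is feasible, giving 6.
(s,t)=(0,1) is feasible, giving 5.
(s,t)=(1,0) is feasible, giving 3.
No feasible integer point exceeds 6.

6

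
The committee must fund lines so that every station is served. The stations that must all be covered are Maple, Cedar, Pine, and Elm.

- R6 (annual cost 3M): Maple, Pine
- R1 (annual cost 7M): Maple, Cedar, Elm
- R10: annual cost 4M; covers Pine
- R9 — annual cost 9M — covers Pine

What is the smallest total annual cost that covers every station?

Choose R6 and R1: together they cover Maple, Cedar, Pine, Elm — every station.
Total annual cost: 3 + 7 = 10.
No cover costs less than 10.

10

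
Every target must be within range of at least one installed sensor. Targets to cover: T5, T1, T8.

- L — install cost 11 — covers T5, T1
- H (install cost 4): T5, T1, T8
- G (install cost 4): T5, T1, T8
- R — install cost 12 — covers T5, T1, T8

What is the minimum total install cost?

4

H alone covers T5, T1, T8 — every target.
Total install cost: 4.
No cover costs less than 4.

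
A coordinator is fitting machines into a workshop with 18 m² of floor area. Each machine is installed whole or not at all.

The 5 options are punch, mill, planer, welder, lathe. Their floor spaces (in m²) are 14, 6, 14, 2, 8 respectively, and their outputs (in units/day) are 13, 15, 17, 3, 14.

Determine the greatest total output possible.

Take mill, welder, and lathe: floor space 6 + 2 + 8 = 16 ≤ 18, output 15 + 3 + 14 = 32.
No other feasible combination does better.

32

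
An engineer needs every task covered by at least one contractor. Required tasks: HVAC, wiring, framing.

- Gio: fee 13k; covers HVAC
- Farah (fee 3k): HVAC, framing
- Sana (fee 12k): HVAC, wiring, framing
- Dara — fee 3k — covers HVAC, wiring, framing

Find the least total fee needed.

3

This is an integer covering problem.
Dara alone covers HVAC, wiring, framing — every task.
Total fee: 3.
No cover costs less than 3.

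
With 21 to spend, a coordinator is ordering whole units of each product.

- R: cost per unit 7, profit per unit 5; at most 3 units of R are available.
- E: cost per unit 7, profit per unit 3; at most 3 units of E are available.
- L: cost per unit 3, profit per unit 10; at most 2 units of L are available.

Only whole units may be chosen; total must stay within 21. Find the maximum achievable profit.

L has the best ratio (10/3); taking only L gives at most 2×10 = 20 (stopped by the supply cap of 2).
Mixing does better — 2×R and 2×L: cost 20 ≤ 21, profit 2·5 + 2·10 = 30.

30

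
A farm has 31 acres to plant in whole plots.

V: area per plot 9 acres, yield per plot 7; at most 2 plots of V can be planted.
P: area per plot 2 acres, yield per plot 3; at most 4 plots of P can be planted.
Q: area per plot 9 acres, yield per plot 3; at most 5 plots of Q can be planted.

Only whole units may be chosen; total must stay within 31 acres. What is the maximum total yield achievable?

26

Take 2×V and 4×P: area 26 ≤ 31, yield 2·7 + 4·3 = 26.
P has the best ratio (3/2) and is taken to its limit of 4; remaining capacity is filled optimally with the others.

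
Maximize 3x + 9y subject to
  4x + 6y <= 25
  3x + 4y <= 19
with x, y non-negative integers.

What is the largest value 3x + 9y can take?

36

(x,y)=(0,4): 4·0+6·4=24≤25, 3·0+4·4=16≤19, objective 36.
(x,y)=(1,3): 4·1+6·3=22≤25, 3·1+4·3=15≤19, objective 30.
Maximum is 36 at (x,y)=(0,4).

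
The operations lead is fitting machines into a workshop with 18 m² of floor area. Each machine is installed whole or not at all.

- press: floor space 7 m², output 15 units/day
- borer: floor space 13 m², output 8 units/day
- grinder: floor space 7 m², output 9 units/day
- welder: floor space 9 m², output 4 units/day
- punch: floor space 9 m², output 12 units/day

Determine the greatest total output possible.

27

press + grinder: floor space 7 + 7 = 14 ≤ 18, output 15 + 9 = 24.
grinder + punch: floor space 7 + 9 = 16 ≤ 18, output 9 + 12 = 21.
press + punch: floor space 7 + 9 = 16 ≤ 18, output 15 + 12 = 27.
Best is press and punch with total output 27.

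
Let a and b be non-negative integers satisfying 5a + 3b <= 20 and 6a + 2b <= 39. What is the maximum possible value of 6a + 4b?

26

The continuous relaxation peaks at (0, 6.67) with value 26.67; rounding to a feasible lattice point costs some objective.
(a,b)=(1,5): 5·1+3·5=20≤20, 6·1+2·5=16≤39, objective 26.
(a,b)=(0,6): 5·0+3·6=18≤20, 6·0+2·6=12≤39, objective 24.
(a,b)=(1,4): 5·1+3·4=17≤20, 6·1+2·4=14≤39, objective 22.
The best lattice point is (1,5), giving 26.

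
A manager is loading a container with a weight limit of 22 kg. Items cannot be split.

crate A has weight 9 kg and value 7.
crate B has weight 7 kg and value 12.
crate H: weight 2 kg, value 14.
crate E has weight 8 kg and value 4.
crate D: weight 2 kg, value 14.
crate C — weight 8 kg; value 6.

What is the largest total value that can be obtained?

Take crate A, crate B, crate H, and crate D: weight 9 + 7 + 2 + 2 = 20 ≤ 22, value 7 + 12 + 14 + 14 = 47.
No other feasible combination does better.

47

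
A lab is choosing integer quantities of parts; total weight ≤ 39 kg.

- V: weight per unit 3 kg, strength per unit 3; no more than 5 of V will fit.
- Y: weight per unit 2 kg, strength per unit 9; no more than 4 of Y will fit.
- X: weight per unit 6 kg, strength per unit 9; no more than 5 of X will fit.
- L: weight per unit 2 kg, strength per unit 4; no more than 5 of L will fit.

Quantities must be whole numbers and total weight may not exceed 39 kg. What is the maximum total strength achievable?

Y has the best ratio (9/2); taking only Y gives at most 4×9 = 36 (stopped by the supply cap of 4).
Mixing does better — 1×V, 4×Y, 3×X, and 5×L: weight 39 ≤ 39, strength 1·3 + 4·9 + 3·9 + 5·4 = 86.

86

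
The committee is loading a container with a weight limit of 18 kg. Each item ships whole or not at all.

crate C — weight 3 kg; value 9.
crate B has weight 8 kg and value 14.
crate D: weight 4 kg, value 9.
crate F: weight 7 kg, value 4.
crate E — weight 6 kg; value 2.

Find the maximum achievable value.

32

This is an integer program with binary decision variables.
crate C + crate B + crate D: weight 3 + 8 + 4 = 15 ≤ 18, value 9 + 14 + 9 = 32.
crate C + crate B + crate F: weight 3 + 8 + 7 = 18 ≤ 18, value 9 + 14 + 4 = 27.
Best is crate C, crate B, and crate D with total value 32.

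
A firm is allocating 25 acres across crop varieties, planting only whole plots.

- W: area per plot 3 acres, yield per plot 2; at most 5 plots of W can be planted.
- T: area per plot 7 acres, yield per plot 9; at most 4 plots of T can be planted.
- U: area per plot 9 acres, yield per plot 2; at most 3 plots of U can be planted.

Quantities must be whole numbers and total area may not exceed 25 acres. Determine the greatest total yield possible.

T has the best ratio (9/7); taking only T gives at most 3×9 = 27 (stopped by the area limit).
Mixing does better — 1×W and 3×T: area 24 ≤ 25, yield 1·2 + 3·9 = 29.

29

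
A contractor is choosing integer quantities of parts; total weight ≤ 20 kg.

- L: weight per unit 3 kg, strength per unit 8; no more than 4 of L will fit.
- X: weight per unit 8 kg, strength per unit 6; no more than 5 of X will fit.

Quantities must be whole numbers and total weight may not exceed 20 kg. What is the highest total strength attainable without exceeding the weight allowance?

38

This is a bounded integer knapsack.
4×L and 1×X: weight 20 ≤ 20, strength 4·8 + 1·6 = 38.
4×L: weight 12 ≤ 20, strength 4·8 = 32.
Best is 38.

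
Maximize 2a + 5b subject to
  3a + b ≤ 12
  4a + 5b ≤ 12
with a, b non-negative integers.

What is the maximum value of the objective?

Relaxing integrality, the LP optimum is 12.00 at (a,b) = (0, 2.4), which is not an integer point.
(a,b)=(0,2): 3·0+1·2=2≤12, 4·0+5·2=10≤12, objective 10.
(a,b)=(1,1): 3·1+1·1=4≤12, 4·1+5·1=9≤12, objective 7.
(a,b)=(0,1): 3·0+1·1=1≤12, 4·0+5·1=5≤12, objective 5.
The best lattice point is (0,2), giving 10.

10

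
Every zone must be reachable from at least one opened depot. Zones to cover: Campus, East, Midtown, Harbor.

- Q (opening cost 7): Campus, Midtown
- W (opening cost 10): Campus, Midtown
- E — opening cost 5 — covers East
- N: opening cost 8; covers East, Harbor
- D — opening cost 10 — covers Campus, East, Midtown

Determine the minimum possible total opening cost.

The greedy cost-per-new-zone heuristic would pick D and N for 18, but a cheaper cover exists.
Choose Q and N: together they cover Campus, East, Midtown, Harbor — every zone.
Total opening cost: 7 + 8 = 15.
No cover costs less than 15.

15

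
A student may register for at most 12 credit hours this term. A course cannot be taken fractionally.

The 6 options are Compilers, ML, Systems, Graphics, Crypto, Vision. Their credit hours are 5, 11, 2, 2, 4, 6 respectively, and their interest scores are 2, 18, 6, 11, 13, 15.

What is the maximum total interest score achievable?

Treat it as a binary knapsack problem.
Allowing fractional choices, the relaxed optimum would be about 40.0, but courses are indivisible.
Systems + Graphics + Vision: credit hours 2 + 2 + 6 = 10 ≤ 12, interest score 6 + 11 + 15 = 32.
Graphics + Crypto + Vision: credit hours 2 + 4 + 6 = 12 ≤ 12, interest score 11 + 13 + 15 = 39.
Systems + Crypto + Vision: credit hours 2 + 4 + 6 = 12 ≤ 12, interest score 6 + 13 + 15 = 34.
Best is Graphics, Crypto, and Vision with total interest score 39.

39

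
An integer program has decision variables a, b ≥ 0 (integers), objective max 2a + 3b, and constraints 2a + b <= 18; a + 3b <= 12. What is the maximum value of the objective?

(a,b)=(8,1) is feasible, giving 19.
(a,b)=(9,0) is feasible, giving 18.
No feasible integer point exceeds 19.

19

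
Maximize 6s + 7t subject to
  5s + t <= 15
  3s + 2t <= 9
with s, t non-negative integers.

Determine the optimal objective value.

(s,t)=(0,4): 5·0+1·4=4≤15, 3·0+2·4=8≤9, objective 28.
(s,t)=(1,3): 5·1+1·3=8≤15, 3·1+2·3=9≤9, objective 27.
Maximum is 28 at (s,t)=(0,4).

28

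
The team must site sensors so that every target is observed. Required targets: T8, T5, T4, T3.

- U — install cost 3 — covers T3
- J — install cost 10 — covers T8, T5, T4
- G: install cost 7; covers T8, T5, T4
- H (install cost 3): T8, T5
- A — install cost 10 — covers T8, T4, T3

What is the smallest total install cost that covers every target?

The greedy cost-per-new-target heuristic would pick H, U, and G for 13, but a cheaper cover exists.
Choose U and G: together they cover T8, T5, T4, T3 — every target.
Total install cost: 3 + 7 = 10.
No cover costs less than 10.

10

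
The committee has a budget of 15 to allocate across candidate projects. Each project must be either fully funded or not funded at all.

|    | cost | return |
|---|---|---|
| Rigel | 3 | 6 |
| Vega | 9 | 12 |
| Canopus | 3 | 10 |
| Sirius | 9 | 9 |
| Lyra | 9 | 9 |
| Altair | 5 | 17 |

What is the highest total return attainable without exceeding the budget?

This is an integer program with binary decision variables.
Vega + Altair: cost 9 + 5 = 14 ≤ 15, return 12 + 17 = 29.
Rigel + Canopus + Altair: cost 3 + 3 + 5 = 11 ≤ 15, return 6 + 10 + 17 = 33.
Best is Rigel, Canopus, and Altair with total return 33.

33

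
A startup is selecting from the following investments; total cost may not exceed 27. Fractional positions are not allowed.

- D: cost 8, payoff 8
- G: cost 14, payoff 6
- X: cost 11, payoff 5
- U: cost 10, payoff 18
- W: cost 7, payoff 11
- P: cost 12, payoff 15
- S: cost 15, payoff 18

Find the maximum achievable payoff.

This is a 0-1 knapsack instance.
Take D, U, and W: cost 8 + 10 + 7 = 25 ≤ 27, payoff 8 + 18 + 11 = 37.
No other feasible combination does better.

37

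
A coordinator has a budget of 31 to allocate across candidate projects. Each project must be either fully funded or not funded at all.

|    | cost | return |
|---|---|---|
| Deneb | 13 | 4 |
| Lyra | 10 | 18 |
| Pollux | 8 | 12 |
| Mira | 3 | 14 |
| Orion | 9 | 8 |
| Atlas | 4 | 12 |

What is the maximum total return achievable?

Take Lyra, Pollux, Mira, and Atlas: cost 10 + 8 + 3 + 4 = 25 ≤ 31, return 18 + 12 + 14 + 12 = 56.
No other feasible combination does better.

56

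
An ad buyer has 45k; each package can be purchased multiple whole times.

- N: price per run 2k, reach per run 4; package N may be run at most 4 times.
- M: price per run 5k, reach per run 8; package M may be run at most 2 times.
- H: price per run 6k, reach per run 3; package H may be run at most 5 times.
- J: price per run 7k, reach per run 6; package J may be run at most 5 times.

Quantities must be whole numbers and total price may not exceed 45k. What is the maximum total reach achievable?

53

4×N, 2×M, 1×H, and 3×J: price 45 ≤ 45, reach 4·4 + 2·8 + 1·3 + 3·6 = 53.
3×N, 2×M, and 4×J: price 44 ≤ 45, reach 3·4 + 2·8 + 4·6 = 52.
Best is 53.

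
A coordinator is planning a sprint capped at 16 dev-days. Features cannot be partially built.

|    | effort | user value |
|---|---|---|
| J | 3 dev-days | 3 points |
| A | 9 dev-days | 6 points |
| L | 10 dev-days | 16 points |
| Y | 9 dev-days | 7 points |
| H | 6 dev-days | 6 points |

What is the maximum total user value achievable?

22

L + H: effort 10 + 6 = 16 ≤ 16, user value 16 + 6 = 22.
J + L: effort 3 + 10 = 13 ≤ 16, user value 3 + 16 = 19.
L: effort 10 ≤ 16, user value 16.
Best is L and H with total user value 22.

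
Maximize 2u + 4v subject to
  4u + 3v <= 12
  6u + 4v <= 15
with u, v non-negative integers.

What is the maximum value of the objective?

12

(u,v)=(0,3) is feasible, giving 12.
(u,v)=(1,2) is feasible, giving 10.
(u,v)=(0,2) is feasible, giving 8.
No feasible integer point exceeds 12.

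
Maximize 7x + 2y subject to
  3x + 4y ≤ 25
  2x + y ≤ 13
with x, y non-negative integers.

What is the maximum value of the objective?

44

The continuous relaxation peaks at (6.5, 0) with value 45.50; rounding to a feasible lattice point costs some objective.
(x,y)=(6,1): 3·6+4·1=22≤25, 2·6+1·1=13≤13, objective 44.
(x,y)=(6,0): 3·6+4·0=18≤25, 2·6+1·0=12≤13, objective 42.
No feasible integer point exceeds 44.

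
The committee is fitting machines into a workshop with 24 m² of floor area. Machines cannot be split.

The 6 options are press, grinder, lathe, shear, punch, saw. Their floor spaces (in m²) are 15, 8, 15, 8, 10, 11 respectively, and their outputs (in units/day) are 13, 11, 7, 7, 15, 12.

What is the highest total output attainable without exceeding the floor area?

Allowing fractional choices, the relaxed optimum would be about 32.5, but machines are indivisible.
punch + saw: floor space 10 + 11 = 21 ≤ 24, output 15 + 12 = 27.
grinder + punch: floor space 8 + 10 = 18 ≤ 24, output 11 + 15 = 26.
press + grinder: floor space 15 + 8 = 23 ≤ 24, output 13 + 11 = 24.
Best is punch and saw with total output 27.

27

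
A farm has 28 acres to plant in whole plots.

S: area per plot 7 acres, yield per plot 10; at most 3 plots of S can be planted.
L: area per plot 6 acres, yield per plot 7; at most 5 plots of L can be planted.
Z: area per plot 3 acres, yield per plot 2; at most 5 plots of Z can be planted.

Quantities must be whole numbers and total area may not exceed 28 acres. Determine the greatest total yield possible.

37

3×S and 1×L: area 27 ≤ 28, yield 3·10 + 1·7 = 37.
2×S and 2×L: area 26 ≤ 28, yield 2·10 + 2·7 = 34.
Best is 37.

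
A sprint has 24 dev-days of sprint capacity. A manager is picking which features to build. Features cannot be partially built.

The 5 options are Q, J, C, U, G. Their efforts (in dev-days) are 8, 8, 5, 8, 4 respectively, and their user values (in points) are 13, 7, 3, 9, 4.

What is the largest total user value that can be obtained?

29

Take Q, J, and U: effort 8 + 8 + 8 = 24 ≤ 24, user value 13 + 7 + 9 = 29.
No other feasible combination does better.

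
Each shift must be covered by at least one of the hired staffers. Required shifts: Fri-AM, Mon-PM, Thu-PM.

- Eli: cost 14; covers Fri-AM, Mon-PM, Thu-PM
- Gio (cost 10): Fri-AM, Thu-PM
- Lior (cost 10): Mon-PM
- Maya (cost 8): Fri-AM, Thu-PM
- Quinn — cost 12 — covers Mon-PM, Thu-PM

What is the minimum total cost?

14

The greedy cost-per-new-shift heuristic would pick Maya and Lior for 18, but a cheaper cover exists.
Eli alone covers Fri-AM, Mon-PM, Thu-PM — every shift.
Total cost: 14.
No cover costs less than 14.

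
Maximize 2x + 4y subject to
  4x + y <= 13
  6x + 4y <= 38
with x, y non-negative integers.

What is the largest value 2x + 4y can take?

36

(x,y)=(0,9): 4·0+1·9=9≤13, 6·0+4·9=36≤38, objective 36.
(x,y)=(1,8): 4·1+1·8=12≤13, 6·1+4·8=38≤38, objective 34.
(x,y)=(0,8): 4·0+1·8=8≤13, 6·0+4·8=32≤38, objective 32.
Maximum is 36 at (x,y)=(0,9).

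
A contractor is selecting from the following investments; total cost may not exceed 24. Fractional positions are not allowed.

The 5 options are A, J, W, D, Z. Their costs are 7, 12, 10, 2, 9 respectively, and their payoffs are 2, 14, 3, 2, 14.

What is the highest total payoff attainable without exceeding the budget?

J + D + Z: cost 12 + 2 + 9 = 23 ≤ 24, payoff 14 + 2 + 14 = 30.
W + D + Z: cost 10 + 2 + 9 = 21 ≤ 24, payoff 3 + 2 + 14 = 19.
J + Z: cost 12 + 9 = 21 ≤ 24, payoff 14 + 14 = 28.
Best is J, D, and Z with total payoff 30.

30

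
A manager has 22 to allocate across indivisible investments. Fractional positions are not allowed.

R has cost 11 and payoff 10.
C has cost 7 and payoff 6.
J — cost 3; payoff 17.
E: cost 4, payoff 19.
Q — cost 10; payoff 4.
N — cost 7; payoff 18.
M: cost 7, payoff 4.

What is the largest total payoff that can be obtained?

60

Treat it as a binary knapsack problem.
J + E + N + M: cost 3 + 4 + 7 + 7 = 21 ≤ 22, payoff 17 + 19 + 18 + 4 = 58.
C + J + E + N: cost 7 + 3 + 4 + 7 = 21 ≤ 22, payoff 6 + 17 + 19 + 18 = 60.
Best is C, J, E, and N with total payoff 60.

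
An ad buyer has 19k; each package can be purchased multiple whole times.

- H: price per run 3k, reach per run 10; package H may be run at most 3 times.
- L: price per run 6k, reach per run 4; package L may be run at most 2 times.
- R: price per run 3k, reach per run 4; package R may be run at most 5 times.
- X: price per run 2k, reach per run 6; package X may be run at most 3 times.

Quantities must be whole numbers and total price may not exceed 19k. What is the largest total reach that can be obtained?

H has the best ratio (10/3); taking only H gives at most 3×10 = 30 (stopped by the supply cap of 3).
Mixing does better — 3×H, 1×R, and 3×X: price 18 ≤ 19, reach 3·10 + 1·4 + 3·6 = 52.

52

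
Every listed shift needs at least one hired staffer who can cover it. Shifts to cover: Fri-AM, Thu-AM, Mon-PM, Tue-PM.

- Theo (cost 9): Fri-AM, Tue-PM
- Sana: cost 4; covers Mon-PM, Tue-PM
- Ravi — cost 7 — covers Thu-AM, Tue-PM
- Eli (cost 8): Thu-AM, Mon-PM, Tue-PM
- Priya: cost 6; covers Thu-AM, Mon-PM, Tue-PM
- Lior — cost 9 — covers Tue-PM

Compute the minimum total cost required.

Choose Theo and Priya: together they cover Fri-AM, Thu-AM, Mon-PM, Tue-PM — every shift.
Total cost: 9 + 6 = 15.

15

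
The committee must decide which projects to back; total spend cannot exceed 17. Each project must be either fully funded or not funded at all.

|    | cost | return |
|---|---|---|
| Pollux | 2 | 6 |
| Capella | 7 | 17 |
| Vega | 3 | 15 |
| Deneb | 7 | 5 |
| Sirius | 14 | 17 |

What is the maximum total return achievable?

This is a 0-1 knapsack instance.
Capella + Vega: cost 7 + 3 = 10 ≤ 17, return 17 + 15 = 32.
Pollux + Capella + Vega: cost 2 + 7 + 3 = 12 ≤ 17, return 6 + 17 + 15 = 38.
Capella + Vega + Deneb: cost 7 + 3 + 7 = 17 ≤ 17, return 17 + 15 + 5 = 37.
Best is Pollux, Capella, and Vega with total return 38.

38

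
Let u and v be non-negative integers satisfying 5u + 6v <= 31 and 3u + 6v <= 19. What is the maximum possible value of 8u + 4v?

Relaxing integrality, the LP optimum is 49.60 at (u,v) = (6.2, 0), which is not an integer point.
(u,v)=(6,0): 5·6+6·0=30≤31, 3·6+6·0=18≤19, objective 48.
(u,v)=(5,0): 5·5+6·0=25≤31, 3·5+6·0=15≤19, objective 40.
Maximum is 48 at (u,v)=(6,0).

48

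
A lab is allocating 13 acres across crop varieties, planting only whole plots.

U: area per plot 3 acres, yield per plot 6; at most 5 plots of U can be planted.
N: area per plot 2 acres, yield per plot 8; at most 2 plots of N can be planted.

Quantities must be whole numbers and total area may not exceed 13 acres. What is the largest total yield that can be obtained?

34

Take 3×U and 2×N: area 13 ≤ 13, yield 3·6 + 2·8 = 34.
N has the best ratio (8/2) and is taken to its limit of 2; remaining capacity is filled optimally with the others.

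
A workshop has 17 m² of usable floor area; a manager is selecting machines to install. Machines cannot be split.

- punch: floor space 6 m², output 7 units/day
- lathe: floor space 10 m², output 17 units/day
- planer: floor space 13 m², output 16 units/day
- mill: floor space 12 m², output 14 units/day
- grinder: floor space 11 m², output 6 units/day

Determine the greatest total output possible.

24

punch + lathe: floor space 6 + 10 = 16 ≤ 17, output 7 + 17 = 24.
planer: floor space 13 ≤ 17, output 16.
lathe: floor space 10 ≤ 17, output 17.
Best is punch and lathe with total output 24.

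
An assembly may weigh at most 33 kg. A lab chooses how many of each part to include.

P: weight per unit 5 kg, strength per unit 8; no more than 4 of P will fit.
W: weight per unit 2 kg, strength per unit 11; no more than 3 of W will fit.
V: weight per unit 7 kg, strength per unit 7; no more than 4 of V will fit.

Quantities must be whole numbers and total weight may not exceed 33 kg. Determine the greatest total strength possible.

W has the best ratio (11/2); taking only W gives at most 3×11 = 33 (stopped by the supply cap of 3).
Mixing does better — 4×P, 3×W, and 1×V: weight 33 ≤ 33, strength 4·8 + 3·11 + 1·7 = 72.

72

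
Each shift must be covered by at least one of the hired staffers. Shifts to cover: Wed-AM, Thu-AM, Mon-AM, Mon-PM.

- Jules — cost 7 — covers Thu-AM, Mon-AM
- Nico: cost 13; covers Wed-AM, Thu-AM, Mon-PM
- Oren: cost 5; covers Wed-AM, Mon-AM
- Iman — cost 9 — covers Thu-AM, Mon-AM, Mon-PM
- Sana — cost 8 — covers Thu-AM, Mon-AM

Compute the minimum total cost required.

14

This is an integer covering problem.
Choose Oren and Iman: together they cover Wed-AM, Thu-AM, Mon-AM, Mon-PM — every shift.
Total cost: 5 + 9 = 14.
No cover costs less than 14.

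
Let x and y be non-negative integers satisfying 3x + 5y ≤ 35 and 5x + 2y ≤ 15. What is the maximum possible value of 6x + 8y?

(x,y)=(0,7): 3·0+5·7=35≤35, 5·0+2·7=14≤15, objective 56.
(x,y)=(0,6): 3·0+5·6=30≤35, 5·0+2·6=12≤15, objective 48.
(x,y)=(1,5): 3·1+5·5=28≤35, 5·1+2·5=15≤15, objective 46.
No feasible integer point exceeds 56.

56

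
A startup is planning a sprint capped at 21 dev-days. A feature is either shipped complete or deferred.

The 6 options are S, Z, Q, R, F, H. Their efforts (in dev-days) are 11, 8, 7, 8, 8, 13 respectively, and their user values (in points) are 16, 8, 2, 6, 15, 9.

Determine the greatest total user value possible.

31

This is an integer program with binary decision variables.
S + Z: effort 11 + 8 = 19 ≤ 21, user value 16 + 8 = 24.
F + H: effort 8 + 13 = 21 ≤ 21, user value 15 + 9 = 24.
S + F: effort 11 + 8 = 19 ≤ 21, user value 16 + 15 = 31.
Best is S and F with total user value 31.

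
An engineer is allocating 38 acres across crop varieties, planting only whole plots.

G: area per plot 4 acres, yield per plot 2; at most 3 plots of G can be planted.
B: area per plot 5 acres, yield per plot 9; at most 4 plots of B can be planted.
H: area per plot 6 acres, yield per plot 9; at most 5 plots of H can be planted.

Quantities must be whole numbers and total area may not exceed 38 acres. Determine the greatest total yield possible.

B has the best ratio (9/5); taking only B gives at most 4×9 = 36 (stopped by the supply cap of 4).
Mixing does better — 4×B and 3×H: area 38 ≤ 38, yield 4·9 + 3·9 = 63.

63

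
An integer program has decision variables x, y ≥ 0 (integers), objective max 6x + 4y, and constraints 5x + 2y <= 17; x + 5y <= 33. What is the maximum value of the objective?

Relaxing integrality, the LP optimum is 30.70 at (x,y) = (0.826, 6.43), which is not an integer point.
(x,y)=(1,6): 5·1+2·6=17≤17, 1·1+5·6=31≤33, objective 30.
(x,y)=(1,5): 5·1+2·5=15≤17, 1·1+5·5=26≤33, objective 26.
(x,y)=(0,6): 5·0+2·6=12≤17, 1·0+5·6=30≤33, objective 24.
The best lattice point is (1,6), giving 30.

30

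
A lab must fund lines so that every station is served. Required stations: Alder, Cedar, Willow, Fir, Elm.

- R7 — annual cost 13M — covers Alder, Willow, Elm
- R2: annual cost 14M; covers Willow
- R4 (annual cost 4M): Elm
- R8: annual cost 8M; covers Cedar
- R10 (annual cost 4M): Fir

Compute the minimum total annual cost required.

25

Choose R7, R8, and R10: together they cover Alder, Cedar, Willow, Fir, Elm — every station.
Total annual cost: 13 + 8 + 4 = 25.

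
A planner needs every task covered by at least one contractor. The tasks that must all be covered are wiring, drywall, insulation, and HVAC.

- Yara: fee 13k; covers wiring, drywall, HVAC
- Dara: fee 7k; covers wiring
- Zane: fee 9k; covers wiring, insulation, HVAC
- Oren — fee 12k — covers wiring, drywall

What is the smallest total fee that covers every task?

21

This is an integer covering problem.
Choose Zane and Oren: together they cover wiring, drywall, insulation, HVAC — every task.
Total fee: 9 + 12 = 21.
No cover costs less than 21.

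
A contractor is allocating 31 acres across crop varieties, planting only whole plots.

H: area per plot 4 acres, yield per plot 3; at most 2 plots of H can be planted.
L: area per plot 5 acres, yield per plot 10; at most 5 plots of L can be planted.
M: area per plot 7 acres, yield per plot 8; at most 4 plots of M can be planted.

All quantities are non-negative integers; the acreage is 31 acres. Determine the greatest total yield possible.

This is a bounded integer knapsack.
L has the best ratio (10/5); taking only L gives at most 5×10 = 50 (stopped by the supply cap of 5).
Mixing does better — 1×H and 5×L: area 29 ≤ 31, yield 1·3 + 5·10 = 53.

53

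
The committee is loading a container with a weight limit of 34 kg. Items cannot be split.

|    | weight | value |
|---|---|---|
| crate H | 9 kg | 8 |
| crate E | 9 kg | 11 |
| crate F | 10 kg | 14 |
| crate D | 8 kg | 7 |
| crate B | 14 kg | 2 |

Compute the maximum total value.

Take crate H, crate E, and crate F: weight 9 + 9 + 10 = 28 ≤ 34, value 8 + 11 + 14 = 33.
No other feasible combination does better.

33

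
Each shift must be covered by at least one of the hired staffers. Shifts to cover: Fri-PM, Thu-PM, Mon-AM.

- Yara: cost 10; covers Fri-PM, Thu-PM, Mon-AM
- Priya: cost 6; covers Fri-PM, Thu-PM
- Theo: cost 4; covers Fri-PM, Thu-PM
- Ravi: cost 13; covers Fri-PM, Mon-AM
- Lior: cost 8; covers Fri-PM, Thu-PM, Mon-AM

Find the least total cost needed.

8

This is a weighted set-cover instance.
The greedy cost-per-new-shift heuristic would pick Theo and Lior for 12, but a cheaper cover exists.
Lior alone covers Fri-PM, Thu-PM, Mon-AM — every shift.
Total cost: 8.
No cover costs less than 8.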